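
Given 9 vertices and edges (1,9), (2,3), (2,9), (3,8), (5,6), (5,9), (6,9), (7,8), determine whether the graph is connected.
No, it has 2 components: {1, 2, 3, 5, 6, 7, 8, 9}, {4}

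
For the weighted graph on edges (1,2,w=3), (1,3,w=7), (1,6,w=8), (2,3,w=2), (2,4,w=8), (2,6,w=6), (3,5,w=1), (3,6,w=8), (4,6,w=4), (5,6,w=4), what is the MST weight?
14 (MST edges: (1,2,w=3), (2,3,w=2), (3,5,w=1), (4,6,w=4), (5,6,w=4); sum of weights 3 + 2 + 1 + 4 + 4 = 14)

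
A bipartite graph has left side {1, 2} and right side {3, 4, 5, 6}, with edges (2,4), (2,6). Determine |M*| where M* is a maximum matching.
1 (matching: (2,6); upper bound min(|L|,|R|) = min(2,4) = 2)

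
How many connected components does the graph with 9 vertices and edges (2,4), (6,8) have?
7 (components: {1}, {2, 4}, {3}, {5}, {6, 8}, {7}, {9})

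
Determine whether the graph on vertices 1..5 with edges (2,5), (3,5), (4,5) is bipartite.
Yes. Partition: {1, 2, 3, 4}, {5}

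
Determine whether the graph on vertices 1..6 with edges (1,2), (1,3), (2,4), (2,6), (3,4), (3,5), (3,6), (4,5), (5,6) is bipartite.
No (odd cycle of length 3: 5 -> 3 -> 4 -> 5)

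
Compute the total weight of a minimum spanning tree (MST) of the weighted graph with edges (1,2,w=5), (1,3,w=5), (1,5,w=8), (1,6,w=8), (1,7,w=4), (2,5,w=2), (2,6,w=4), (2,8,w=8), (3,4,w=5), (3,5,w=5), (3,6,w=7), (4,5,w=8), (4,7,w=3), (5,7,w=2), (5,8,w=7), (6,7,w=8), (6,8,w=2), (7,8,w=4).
22 (MST edges: (1,3,w=5), (1,7,w=4), (2,5,w=2), (2,6,w=4), (4,7,w=3), (5,7,w=2), (6,8,w=2); sum of weights 5 + 4 + 2 + 4 + 3 + 2 + 2 = 22)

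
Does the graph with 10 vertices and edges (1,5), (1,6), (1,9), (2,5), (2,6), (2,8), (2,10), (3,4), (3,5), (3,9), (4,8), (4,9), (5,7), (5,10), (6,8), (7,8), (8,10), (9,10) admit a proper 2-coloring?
No (odd cycle of length 5: 10 -> 9 -> 1 -> 5 -> 2 -> 10)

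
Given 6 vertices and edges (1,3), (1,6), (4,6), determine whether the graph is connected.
No, it has 3 components: {1, 3, 4, 6}, {2}, {5}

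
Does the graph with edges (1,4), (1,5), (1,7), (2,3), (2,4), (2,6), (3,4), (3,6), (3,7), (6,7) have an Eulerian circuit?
No (6 vertices have odd degree: {1, 2, 4, 5, 6, 7}; Eulerian circuit requires 0)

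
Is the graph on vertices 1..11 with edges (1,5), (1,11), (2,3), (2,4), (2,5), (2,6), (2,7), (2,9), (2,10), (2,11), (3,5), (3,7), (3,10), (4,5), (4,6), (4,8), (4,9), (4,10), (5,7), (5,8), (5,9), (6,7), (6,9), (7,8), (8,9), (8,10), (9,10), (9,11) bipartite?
No (odd cycle of length 3: 2 -> 5 -> 7 -> 2)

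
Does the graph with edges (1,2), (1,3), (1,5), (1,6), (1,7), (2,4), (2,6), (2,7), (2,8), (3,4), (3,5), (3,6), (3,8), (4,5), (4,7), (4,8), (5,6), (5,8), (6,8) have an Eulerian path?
No (8 vertices have odd degree: {1, 2, 3, 4, 5, 6, 7, 8}; Eulerian path requires 0 or 2)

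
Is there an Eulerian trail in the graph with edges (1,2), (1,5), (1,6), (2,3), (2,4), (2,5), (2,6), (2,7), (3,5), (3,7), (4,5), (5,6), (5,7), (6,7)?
Yes (the graph is connected and exactly 2 vertices have odd degree: {1, 3}; any Eulerian path must start and end at those)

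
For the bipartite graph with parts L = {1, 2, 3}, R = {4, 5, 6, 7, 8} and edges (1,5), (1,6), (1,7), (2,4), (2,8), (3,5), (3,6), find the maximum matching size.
3 (matching: (1,7), (2,8), (3,6); upper bound min(|L|,|R|) = min(3,5) = 3)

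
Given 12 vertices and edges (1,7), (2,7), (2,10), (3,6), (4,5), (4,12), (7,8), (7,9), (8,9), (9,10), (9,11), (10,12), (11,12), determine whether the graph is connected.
No, it has 2 components: {1, 2, 4, 5, 7, 8, 9, 10, 11, 12}, {3, 6}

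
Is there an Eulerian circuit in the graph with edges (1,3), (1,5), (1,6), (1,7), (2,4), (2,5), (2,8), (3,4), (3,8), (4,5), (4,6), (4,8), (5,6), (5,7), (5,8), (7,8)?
No (6 vertices have odd degree: {2, 3, 4, 6, 7, 8}; Eulerian circuit requires 0)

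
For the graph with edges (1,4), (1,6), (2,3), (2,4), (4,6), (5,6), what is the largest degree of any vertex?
3 (attained at vertices 4, 6)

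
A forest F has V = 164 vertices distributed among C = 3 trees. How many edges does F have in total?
161 (Each of the 3 component trees on V_i vertices has V_i - 1 edges; summing gives V - C = 164 - 3 = 161)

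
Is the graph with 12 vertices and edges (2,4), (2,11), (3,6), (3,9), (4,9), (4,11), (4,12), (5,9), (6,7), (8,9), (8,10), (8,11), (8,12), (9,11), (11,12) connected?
No, it has 2 components: {1}, {2, 3, 4, 5, 6, 7, 8, 9, 10, 11, 12}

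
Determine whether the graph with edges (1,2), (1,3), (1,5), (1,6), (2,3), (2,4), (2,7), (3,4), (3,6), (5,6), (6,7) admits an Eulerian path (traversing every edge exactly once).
Yes — and in fact it has an Eulerian circuit (the graph is connected and all 7 vertices have even degree)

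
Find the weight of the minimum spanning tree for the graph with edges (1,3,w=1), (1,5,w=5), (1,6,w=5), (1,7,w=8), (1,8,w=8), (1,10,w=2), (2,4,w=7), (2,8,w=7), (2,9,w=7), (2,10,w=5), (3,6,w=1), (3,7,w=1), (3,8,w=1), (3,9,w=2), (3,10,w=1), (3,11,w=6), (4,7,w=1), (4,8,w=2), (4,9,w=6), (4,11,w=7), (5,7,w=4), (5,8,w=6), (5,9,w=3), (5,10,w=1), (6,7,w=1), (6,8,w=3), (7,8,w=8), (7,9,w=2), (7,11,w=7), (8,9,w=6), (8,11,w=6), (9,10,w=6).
20 (MST edges: (1,3,w=1), (2,10,w=5), (3,6,w=1), (3,7,w=1), (3,8,w=1), (3,9,w=2), (3,10,w=1), (3,11,w=6), (4,7,w=1), (5,10,w=1); sum of weights 1 + 5 + 1 + 1 + 1 + 2 + 1 + 6 + 1 + 1 = 20)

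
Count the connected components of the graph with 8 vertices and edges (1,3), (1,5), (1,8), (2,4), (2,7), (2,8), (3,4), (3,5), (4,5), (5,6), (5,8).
1 (components: {1, 2, 3, 4, 5, 6, 7, 8})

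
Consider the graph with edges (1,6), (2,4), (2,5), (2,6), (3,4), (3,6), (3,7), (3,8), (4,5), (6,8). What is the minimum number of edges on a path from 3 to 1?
2 (path: 3 -> 6 -> 1, 2 edges)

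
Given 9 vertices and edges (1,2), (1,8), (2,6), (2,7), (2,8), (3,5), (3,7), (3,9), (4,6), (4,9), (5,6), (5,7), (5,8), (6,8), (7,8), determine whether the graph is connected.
Yes (BFS from 1 visits [1, 2, 8, 6, 7, 5, 4, 3, 9] — all 9 vertices reached)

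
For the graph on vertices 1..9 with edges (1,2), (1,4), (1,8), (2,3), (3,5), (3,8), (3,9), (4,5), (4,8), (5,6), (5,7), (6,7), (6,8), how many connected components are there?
1 (components: {1, 2, 3, 4, 5, 6, 7, 8, 9})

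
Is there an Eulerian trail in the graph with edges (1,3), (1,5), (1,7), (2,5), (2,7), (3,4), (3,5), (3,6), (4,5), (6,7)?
Yes (the graph is connected and exactly 2 vertices have odd degree: {1, 7}; any Eulerian path must start and end at those)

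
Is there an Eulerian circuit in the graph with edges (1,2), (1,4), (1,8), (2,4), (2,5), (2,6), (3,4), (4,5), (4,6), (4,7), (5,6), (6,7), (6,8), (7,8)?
No (6 vertices have odd degree: {1, 3, 5, 6, 7, 8}; Eulerian circuit requires 0)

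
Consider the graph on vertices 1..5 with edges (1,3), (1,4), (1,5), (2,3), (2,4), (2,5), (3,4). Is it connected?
Yes (BFS from 1 visits [1, 3, 4, 5, 2] — all 5 vertices reached)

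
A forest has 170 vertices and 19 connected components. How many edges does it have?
151 (Each of the 19 component trees on V_i vertices has V_i - 1 edges; summing gives V - C = 170 - 19 = 151)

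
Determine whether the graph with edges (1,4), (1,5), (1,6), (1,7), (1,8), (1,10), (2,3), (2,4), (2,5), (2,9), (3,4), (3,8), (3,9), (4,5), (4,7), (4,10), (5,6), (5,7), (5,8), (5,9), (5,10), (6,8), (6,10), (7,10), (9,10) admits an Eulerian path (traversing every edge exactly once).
Yes — and in fact it has an Eulerian circuit (the graph is connected and all 10 vertices have even degree)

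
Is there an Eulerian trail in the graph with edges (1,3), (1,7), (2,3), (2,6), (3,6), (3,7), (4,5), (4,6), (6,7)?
Yes (the graph is connected and exactly 2 vertices have odd degree: {5, 7}; any Eulerian path must start and end at those)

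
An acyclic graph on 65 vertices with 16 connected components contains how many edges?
49 (Each of the 16 component trees on V_i vertices has V_i - 1 edges; summing gives V - C = 65 - 16 = 49)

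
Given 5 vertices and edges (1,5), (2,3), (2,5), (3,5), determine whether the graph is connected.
No, it has 2 components: {1, 2, 3, 5}, {4}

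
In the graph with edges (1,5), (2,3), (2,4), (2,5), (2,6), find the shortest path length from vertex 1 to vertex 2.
2 (path: 1 -> 5 -> 2, 2 edges)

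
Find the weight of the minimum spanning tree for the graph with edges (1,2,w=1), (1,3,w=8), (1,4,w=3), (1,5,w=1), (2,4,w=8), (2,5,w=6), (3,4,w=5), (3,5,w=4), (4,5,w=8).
9 (MST edges: (1,2,w=1), (1,4,w=3), (1,5,w=1), (3,5,w=4); sum of weights 1 + 3 + 1 + 4 = 9)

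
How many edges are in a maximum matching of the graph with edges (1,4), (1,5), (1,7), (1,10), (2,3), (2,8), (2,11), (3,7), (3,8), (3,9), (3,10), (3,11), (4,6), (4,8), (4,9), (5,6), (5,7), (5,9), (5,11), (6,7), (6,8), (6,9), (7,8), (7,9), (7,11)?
5 (matching: (1,5), (2,11), (3,10), (6,8), (7,9); upper bound floor(n/2) = floor(11/2) = 5)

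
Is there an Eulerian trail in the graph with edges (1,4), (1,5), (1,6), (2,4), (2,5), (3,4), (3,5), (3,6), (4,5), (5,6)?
No (4 vertices have odd degree: {1, 3, 5, 6}; Eulerian path requires 0 or 2)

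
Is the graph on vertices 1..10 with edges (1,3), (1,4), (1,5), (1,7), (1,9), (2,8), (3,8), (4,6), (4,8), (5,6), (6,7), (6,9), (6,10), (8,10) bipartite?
Yes. Partition: {1, 6, 8}, {2, 3, 4, 5, 7, 9, 10}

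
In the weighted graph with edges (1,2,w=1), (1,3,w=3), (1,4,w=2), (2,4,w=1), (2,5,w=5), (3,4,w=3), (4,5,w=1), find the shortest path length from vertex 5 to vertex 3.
4 (path: 5 -> 4 -> 3; weights 1 + 3 = 4)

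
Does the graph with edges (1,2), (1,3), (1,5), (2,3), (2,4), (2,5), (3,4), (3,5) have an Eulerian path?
Yes (the graph is connected and exactly 2 vertices have odd degree: {1, 5}; any Eulerian path must start and end at those)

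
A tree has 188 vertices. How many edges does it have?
187 (A tree on V vertices has V - 1 edges, so 188 - 1 = 187)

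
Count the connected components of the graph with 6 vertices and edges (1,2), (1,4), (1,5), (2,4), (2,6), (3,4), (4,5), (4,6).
1 (components: {1, 2, 3, 4, 5, 6})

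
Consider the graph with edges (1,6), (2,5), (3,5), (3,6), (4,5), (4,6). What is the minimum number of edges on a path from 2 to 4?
2 (path: 2 -> 5 -> 4, 2 edges)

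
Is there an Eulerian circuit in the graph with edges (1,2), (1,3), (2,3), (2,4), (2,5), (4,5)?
Yes (the graph is connected and all 5 vertices have even degree)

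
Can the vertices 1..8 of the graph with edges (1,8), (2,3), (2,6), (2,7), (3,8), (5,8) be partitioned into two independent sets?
Yes. Partition: {1, 3, 4, 5, 6, 7}, {2, 8}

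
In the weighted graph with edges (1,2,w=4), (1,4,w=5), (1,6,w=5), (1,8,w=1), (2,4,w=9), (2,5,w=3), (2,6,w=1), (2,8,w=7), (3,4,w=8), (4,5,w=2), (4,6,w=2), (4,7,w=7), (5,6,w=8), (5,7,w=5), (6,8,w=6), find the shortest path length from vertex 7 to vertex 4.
7 (path: 7 -> 4; weights 7 = 7)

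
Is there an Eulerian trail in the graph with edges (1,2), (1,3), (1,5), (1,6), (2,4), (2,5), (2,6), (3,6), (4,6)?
Yes — and in fact it has an Eulerian circuit (the graph is connected and all 6 vertices have even degree)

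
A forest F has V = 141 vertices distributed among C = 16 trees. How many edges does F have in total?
125 (Each of the 16 component trees on V_i vertices has V_i - 1 edges; summing gives V - C = 141 - 16 = 125)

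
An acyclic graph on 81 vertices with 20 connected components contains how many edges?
61 (Each of the 20 component trees on V_i vertices has V_i - 1 edges; summing gives V - C = 81 - 20 = 61)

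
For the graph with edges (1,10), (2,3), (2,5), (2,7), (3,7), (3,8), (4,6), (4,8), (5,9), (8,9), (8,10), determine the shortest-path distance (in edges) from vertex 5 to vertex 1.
4 (path: 5 -> 9 -> 8 -> 10 -> 1, 4 edges)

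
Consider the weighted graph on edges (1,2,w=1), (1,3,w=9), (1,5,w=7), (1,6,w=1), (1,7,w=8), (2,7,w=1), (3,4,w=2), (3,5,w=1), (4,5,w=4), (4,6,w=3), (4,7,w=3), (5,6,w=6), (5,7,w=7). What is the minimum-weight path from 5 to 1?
7 (path: 5 -> 1; weights 7 = 7)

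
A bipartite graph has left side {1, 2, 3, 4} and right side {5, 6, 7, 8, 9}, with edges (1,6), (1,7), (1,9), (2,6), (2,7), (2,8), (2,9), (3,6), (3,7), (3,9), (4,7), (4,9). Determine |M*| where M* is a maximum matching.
4 (matching: (1,9), (2,8), (3,6), (4,7); upper bound min(|L|,|R|) = min(4,5) = 4)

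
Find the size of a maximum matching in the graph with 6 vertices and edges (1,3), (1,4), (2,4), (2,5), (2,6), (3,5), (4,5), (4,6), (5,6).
3 (matching: (1,3), (2,4), (5,6); upper bound floor(n/2) = floor(6/2) = 3)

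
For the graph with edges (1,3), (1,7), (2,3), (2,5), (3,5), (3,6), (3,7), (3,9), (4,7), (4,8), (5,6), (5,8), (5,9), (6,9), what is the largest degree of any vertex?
6 (attained at vertex 3)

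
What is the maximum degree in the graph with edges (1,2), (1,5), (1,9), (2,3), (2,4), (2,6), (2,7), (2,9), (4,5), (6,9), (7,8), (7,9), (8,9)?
6 (attained at vertex 2)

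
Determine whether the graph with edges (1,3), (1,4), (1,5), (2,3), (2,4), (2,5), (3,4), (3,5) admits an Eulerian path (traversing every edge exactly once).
No (4 vertices have odd degree: {1, 2, 4, 5}; Eulerian path requires 0 or 2)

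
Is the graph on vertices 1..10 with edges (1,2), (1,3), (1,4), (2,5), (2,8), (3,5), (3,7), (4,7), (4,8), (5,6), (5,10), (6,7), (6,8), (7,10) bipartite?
Yes. Partition: {1, 5, 7, 8, 9}, {2, 3, 4, 6, 10}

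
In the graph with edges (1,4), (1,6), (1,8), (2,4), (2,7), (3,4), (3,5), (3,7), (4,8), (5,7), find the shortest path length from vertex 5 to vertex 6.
4 (path: 5 -> 3 -> 4 -> 1 -> 6, 4 edges)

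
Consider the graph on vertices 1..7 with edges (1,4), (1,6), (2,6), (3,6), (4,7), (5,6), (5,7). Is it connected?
Yes (BFS from 1 visits [1, 4, 6, 7, 2, 3, 5] — all 7 vertices reached)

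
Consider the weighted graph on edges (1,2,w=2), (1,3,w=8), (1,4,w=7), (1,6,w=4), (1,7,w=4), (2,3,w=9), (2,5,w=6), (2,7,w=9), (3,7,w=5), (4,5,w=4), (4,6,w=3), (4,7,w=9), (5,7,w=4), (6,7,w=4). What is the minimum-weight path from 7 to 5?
4 (path: 7 -> 5; weights 4 = 4)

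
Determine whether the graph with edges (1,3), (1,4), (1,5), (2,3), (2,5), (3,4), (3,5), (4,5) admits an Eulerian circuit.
No (2 vertices have odd degree: {1, 4}; Eulerian circuit requires 0)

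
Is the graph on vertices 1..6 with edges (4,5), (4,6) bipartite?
Yes. Partition: {1, 2, 3, 4}, {5, 6}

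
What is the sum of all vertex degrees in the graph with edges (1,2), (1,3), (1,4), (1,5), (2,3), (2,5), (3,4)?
14 (handshake: sum of degrees = 2|E| = 2 x 7 = 14)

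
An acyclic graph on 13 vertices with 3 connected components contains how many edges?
10 (Each of the 3 component trees on V_i vertices has V_i - 1 edges; summing gives V - C = 13 - 3 = 10)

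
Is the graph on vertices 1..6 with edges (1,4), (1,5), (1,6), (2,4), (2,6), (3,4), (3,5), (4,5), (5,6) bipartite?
No (odd cycle of length 3: 5 -> 1 -> 4 -> 5)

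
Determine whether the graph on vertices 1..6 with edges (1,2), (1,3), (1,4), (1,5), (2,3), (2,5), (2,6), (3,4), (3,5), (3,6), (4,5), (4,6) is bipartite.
No (odd cycle of length 3: 3 -> 1 -> 2 -> 3)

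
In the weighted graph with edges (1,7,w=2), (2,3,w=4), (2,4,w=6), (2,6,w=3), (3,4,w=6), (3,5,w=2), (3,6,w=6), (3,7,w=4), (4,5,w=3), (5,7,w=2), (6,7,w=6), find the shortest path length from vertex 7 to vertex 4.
5 (path: 7 -> 5 -> 4; weights 2 + 3 = 5)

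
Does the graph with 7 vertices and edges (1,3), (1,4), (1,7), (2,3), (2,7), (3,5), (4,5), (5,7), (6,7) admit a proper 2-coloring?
Yes. Partition: {1, 2, 5, 6}, {3, 4, 7}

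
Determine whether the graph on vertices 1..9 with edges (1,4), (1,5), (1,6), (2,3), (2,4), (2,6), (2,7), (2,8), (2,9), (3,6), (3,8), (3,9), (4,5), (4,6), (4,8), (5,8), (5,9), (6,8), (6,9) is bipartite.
No (odd cycle of length 3: 6 -> 1 -> 4 -> 6)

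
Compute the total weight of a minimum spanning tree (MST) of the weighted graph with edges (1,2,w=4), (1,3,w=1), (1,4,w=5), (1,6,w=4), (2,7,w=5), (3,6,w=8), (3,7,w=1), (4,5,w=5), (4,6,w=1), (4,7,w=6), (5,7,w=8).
16 (MST edges: (1,2,w=4), (1,3,w=1), (1,6,w=4), (3,7,w=1), (4,5,w=5), (4,6,w=1); sum of weights 4 + 1 + 4 + 1 + 5 + 1 = 16)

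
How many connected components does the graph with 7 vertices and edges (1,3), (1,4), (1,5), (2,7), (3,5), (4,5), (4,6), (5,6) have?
2 (components: {1, 3, 4, 5, 6}, {2, 7})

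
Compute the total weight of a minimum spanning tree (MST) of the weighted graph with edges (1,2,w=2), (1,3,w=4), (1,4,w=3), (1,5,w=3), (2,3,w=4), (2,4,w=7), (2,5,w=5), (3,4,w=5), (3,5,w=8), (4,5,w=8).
12 (MST edges: (1,2,w=2), (1,3,w=4), (1,4,w=3), (1,5,w=3); sum of weights 2 + 4 + 3 + 3 = 12)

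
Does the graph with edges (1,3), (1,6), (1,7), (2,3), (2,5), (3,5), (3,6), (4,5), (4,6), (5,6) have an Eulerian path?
Yes (the graph is connected and exactly 2 vertices have odd degree: {1, 7}; any Eulerian path must start and end at those)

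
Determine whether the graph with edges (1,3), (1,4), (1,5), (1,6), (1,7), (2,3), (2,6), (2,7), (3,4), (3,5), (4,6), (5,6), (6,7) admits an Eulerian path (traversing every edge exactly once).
No (6 vertices have odd degree: {1, 2, 4, 5, 6, 7}; Eulerian path requires 0 or 2)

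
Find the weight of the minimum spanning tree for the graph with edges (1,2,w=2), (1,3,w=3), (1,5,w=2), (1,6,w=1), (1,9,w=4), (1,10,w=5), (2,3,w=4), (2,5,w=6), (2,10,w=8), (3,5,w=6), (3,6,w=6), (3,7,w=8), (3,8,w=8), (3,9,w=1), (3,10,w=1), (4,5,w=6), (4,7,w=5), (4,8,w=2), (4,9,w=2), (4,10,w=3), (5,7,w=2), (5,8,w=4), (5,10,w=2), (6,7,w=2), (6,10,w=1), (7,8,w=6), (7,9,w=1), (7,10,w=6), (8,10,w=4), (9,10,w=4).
13 (MST edges: (1,2,w=2), (1,5,w=2), (1,6,w=1), (3,9,w=1), (3,10,w=1), (4,8,w=2), (4,9,w=2), (6,10,w=1), (7,9,w=1); sum of weights 2 + 2 + 1 + 1 + 1 + 2 + 2 + 1 + 1 = 13)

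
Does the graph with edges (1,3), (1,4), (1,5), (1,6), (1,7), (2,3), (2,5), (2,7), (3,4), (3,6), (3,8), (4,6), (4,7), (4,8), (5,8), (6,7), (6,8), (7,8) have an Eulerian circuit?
No (8 vertices have odd degree: {1, 2, 3, 4, 5, 6, 7, 8}; Eulerian circuit requires 0)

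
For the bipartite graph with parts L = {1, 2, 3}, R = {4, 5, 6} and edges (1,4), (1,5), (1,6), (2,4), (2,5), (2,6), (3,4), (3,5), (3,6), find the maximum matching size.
3 (matching: (1,6), (2,5), (3,4); upper bound min(|L|,|R|) = min(3,3) = 3)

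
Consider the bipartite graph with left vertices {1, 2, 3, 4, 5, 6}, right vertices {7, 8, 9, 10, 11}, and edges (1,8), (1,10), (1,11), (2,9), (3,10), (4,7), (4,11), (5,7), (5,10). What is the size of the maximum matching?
5 (matching: (1,8), (2,9), (3,10), (4,11), (5,7); upper bound min(|L|,|R|) = min(6,5) = 5)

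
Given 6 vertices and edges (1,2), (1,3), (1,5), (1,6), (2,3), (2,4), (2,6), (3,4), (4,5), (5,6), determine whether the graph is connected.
Yes (BFS from 1 visits [1, 2, 3, 5, 6, 4] — all 6 vertices reached)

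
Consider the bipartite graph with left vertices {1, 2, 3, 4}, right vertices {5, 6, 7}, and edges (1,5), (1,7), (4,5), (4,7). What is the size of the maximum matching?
2 (matching: (1,7), (4,5); upper bound min(|L|,|R|) = min(4,3) = 3)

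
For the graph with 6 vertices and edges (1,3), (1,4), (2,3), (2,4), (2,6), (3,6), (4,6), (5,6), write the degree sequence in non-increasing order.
[4, 3, 3, 3, 2, 1] (degrees: deg(1)=2, deg(2)=3, deg(3)=3, deg(4)=3, deg(5)=1, deg(6)=4)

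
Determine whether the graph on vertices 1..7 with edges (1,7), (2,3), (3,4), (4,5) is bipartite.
Yes. Partition: {1, 2, 4, 6}, {3, 5, 7}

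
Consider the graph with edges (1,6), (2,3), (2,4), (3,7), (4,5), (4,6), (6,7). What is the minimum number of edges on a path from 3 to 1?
3 (path: 3 -> 7 -> 6 -> 1, 3 edges)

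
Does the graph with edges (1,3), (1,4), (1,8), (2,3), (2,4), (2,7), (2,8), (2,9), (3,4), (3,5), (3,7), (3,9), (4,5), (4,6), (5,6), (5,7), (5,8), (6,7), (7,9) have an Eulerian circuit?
No (8 vertices have odd degree: {1, 2, 4, 5, 6, 7, 8, 9}; Eulerian circuit requires 0)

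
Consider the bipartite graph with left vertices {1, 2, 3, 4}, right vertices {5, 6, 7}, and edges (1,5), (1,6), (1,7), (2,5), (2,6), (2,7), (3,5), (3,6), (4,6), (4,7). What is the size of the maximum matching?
3 (matching: (1,7), (2,6), (3,5); upper bound min(|L|,|R|) = min(4,3) = 3)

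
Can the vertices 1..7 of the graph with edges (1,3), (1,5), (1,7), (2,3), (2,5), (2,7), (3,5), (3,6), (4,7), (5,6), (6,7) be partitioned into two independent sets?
No (odd cycle of length 3: 5 -> 1 -> 3 -> 5)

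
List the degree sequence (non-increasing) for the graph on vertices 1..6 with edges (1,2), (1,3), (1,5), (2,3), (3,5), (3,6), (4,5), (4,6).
[4, 3, 3, 2, 2, 2] (degrees: deg(1)=3, deg(2)=2, deg(3)=4, deg(4)=2, deg(5)=3, deg(6)=2)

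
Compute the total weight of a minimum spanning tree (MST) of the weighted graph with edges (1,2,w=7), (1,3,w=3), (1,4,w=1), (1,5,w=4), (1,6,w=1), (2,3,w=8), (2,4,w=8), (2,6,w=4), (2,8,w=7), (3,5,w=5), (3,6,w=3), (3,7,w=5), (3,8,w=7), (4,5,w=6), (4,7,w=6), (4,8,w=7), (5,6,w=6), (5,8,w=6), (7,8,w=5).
23 (MST edges: (1,3,w=3), (1,4,w=1), (1,5,w=4), (1,6,w=1), (2,6,w=4), (3,7,w=5), (7,8,w=5); sum of weights 3 + 1 + 4 + 1 + 4 + 5 + 5 = 23)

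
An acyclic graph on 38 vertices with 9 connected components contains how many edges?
29 (Each of the 9 component trees on V_i vertices has V_i - 1 edges; summing gives V - C = 38 - 9 = 29)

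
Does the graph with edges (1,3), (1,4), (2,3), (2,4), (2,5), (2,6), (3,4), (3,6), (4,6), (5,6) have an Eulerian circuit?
Yes (the graph is connected and all 6 vertices have even degree)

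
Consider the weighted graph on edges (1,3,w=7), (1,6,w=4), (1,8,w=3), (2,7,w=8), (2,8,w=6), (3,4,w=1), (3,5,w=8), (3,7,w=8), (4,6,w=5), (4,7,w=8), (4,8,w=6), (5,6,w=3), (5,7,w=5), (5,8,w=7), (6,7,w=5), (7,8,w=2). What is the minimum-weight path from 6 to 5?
3 (path: 6 -> 5; weights 3 = 3)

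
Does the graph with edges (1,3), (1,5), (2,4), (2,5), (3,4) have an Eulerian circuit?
Yes (the graph is connected and all 5 vertices have even degree)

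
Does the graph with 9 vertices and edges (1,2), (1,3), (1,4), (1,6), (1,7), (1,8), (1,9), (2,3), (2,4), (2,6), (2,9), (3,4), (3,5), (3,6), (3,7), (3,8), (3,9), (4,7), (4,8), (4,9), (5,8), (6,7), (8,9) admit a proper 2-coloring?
No (odd cycle of length 3: 2 -> 1 -> 3 -> 2)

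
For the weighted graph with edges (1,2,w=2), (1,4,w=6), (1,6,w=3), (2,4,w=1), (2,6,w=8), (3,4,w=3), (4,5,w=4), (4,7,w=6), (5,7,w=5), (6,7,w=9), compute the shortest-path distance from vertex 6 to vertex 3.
9 (path: 6 -> 1 -> 2 -> 4 -> 3; weights 3 + 2 + 1 + 3 = 9)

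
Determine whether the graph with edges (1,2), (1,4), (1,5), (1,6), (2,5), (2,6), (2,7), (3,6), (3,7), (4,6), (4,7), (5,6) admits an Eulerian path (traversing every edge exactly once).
No (4 vertices have odd degree: {4, 5, 6, 7}; Eulerian path requires 0 or 2)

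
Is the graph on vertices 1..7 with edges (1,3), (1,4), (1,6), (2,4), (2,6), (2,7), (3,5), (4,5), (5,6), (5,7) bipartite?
Yes. Partition: {1, 2, 5}, {3, 4, 6, 7}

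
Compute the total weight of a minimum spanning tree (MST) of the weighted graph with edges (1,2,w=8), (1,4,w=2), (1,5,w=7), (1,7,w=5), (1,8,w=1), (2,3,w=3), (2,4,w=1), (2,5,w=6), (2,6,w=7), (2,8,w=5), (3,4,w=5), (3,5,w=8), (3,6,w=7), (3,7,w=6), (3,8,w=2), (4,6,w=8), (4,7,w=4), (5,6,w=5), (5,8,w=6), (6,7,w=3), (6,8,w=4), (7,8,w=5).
18 (MST edges: (1,4,w=2), (1,8,w=1), (2,4,w=1), (3,8,w=2), (4,7,w=4), (5,6,w=5), (6,7,w=3); sum of weights 2 + 1 + 1 + 2 + 4 + 5 + 3 = 18)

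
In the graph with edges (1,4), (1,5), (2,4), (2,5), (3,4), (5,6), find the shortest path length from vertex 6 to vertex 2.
2 (path: 6 -> 5 -> 2, 2 edges)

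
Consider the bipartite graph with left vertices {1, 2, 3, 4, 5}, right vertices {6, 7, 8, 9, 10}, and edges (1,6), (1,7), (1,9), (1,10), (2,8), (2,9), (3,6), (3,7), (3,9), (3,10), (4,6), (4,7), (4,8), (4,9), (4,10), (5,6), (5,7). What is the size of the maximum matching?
5 (matching: (1,10), (2,9), (3,7), (4,8), (5,6); upper bound min(|L|,|R|) = min(5,5) = 5)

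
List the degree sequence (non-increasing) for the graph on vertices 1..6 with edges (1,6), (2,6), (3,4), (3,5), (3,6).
[3, 3, 1, 1, 1, 1] (degrees: deg(1)=1, deg(2)=1, deg(3)=3, deg(4)=1, deg(5)=1, deg(6)=3)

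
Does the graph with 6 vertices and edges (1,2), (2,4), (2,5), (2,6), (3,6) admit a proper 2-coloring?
Yes. Partition: {1, 4, 5, 6}, {2, 3}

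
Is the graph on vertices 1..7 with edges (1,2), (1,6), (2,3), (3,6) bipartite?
Yes. Partition: {1, 3, 4, 5, 7}, {2, 6}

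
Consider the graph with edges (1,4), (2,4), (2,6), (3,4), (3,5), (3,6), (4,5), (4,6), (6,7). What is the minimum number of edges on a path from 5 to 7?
3 (path: 5 -> 3 -> 6 -> 7, 3 edges)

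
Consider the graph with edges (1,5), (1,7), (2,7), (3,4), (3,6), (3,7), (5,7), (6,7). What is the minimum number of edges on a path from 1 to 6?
2 (path: 1 -> 7 -> 6, 2 edges)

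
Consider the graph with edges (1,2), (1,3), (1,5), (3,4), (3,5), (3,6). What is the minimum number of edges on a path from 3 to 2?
2 (path: 3 -> 1 -> 2, 2 edges)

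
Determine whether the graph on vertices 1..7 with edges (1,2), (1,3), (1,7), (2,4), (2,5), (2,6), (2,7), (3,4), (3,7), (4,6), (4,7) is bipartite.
No (odd cycle of length 3: 2 -> 1 -> 7 -> 2)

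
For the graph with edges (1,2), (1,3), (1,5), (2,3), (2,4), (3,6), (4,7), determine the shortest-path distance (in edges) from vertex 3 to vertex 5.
2 (path: 3 -> 1 -> 5, 2 edges)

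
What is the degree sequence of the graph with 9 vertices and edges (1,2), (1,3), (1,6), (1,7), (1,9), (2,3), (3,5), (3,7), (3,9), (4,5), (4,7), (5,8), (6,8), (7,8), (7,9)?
[5, 5, 5, 3, 3, 3, 2, 2, 2] (degrees: deg(1)=5, deg(2)=2, deg(3)=5, deg(4)=2, deg(5)=3, deg(6)=2, deg(7)=5, deg(8)=3, deg(9)=3)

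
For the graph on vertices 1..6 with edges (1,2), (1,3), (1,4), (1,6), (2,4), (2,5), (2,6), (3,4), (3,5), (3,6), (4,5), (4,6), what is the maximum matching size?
3 (matching: (1,2), (3,6), (4,5); upper bound floor(n/2) = floor(6/2) = 3)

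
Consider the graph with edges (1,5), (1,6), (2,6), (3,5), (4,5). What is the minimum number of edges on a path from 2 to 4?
4 (path: 2 -> 6 -> 1 -> 5 -> 4, 4 edges)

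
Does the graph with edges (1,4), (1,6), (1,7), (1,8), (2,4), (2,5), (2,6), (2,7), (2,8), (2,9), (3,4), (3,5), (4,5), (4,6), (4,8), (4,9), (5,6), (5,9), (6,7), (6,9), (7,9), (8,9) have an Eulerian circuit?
No (2 vertices have odd degree: {4, 5}; Eulerian circuit requires 0)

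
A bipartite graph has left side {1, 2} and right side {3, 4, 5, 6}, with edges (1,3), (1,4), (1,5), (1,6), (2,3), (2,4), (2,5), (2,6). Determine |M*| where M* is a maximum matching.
2 (matching: (1,6), (2,5); upper bound min(|L|,|R|) = min(2,4) = 2)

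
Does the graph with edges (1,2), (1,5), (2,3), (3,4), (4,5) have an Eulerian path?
Yes — and in fact it has an Eulerian circuit (the graph is connected and all 5 vertices have even degree)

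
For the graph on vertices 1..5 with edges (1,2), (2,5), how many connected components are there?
3 (components: {1, 2, 5}, {3}, {4})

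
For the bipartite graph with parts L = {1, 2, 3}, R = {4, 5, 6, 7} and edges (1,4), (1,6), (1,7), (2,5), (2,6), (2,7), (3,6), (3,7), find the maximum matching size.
3 (matching: (1,7), (2,5), (3,6); upper bound min(|L|,|R|) = min(3,4) = 3)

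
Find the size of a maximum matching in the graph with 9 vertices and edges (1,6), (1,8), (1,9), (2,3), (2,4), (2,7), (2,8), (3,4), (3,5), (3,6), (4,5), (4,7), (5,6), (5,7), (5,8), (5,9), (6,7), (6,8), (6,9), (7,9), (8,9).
4 (matching: (1,8), (2,4), (5,7), (6,9); upper bound floor(n/2) = floor(9/2) = 4)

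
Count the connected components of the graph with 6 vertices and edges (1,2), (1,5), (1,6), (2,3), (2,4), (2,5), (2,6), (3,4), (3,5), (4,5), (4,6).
1 (components: {1, 2, 3, 4, 5, 6})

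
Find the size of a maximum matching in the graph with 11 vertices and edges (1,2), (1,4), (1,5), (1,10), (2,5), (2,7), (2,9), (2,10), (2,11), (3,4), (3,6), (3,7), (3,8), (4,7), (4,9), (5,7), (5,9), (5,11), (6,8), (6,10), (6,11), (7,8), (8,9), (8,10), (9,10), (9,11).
5 (matching: (2,11), (3,6), (4,9), (5,7), (8,10); upper bound floor(n/2) = floor(11/2) = 5)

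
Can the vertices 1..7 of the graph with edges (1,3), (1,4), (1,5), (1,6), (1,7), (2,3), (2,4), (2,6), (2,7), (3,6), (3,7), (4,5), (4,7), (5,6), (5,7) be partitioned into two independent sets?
No (odd cycle of length 3: 4 -> 1 -> 5 -> 4)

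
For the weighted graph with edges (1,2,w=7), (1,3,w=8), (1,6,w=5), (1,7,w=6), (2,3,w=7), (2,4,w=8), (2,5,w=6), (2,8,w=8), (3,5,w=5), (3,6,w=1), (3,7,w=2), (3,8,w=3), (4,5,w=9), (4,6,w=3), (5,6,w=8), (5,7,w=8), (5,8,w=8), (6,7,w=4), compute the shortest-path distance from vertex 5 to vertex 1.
11 (path: 5 -> 3 -> 6 -> 1; weights 5 + 1 + 5 = 11)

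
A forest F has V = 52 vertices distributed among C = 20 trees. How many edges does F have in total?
32 (Each of the 20 component trees on V_i vertices has V_i - 1 edges; summing gives V - C = 52 - 20 = 32)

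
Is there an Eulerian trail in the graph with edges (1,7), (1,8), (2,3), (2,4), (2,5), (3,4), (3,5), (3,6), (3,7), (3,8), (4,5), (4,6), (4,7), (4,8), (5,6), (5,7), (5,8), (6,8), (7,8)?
Yes (the graph is connected and exactly 2 vertices have odd degree: {2, 7}; any Eulerian path must start and end at those)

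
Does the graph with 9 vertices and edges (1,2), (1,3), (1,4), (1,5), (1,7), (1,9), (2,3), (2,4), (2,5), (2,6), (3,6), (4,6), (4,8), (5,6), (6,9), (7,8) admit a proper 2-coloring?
No (odd cycle of length 3: 4 -> 1 -> 2 -> 4)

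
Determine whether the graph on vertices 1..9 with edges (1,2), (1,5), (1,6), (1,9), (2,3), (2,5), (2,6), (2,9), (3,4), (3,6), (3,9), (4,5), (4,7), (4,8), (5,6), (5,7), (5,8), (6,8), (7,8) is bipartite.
No (odd cycle of length 3: 6 -> 1 -> 2 -> 6)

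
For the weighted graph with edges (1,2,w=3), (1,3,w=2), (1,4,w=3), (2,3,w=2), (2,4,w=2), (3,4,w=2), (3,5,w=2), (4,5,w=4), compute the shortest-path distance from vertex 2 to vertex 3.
2 (path: 2 -> 3; weights 2 = 2)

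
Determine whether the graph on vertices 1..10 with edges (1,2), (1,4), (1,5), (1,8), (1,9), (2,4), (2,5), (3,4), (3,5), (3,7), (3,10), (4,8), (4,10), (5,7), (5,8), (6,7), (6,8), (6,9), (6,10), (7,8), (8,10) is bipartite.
No (odd cycle of length 3: 5 -> 1 -> 2 -> 5)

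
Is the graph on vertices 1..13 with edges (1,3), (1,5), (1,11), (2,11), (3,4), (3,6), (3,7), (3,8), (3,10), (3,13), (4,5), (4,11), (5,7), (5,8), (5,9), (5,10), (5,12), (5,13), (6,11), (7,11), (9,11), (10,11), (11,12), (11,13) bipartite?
Yes. Partition: {1, 2, 4, 6, 7, 8, 9, 10, 12, 13}, {3, 5, 11}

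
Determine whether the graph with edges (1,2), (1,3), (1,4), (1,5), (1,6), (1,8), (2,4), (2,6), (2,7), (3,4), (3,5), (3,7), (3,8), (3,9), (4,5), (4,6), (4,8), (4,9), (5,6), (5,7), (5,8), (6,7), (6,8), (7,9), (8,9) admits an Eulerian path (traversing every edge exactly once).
Yes (the graph is connected and exactly 2 vertices have odd degree: {4, 7}; any Eulerian path must start and end at those)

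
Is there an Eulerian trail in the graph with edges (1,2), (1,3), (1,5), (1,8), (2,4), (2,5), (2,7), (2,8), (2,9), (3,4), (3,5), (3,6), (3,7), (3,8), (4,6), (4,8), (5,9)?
Yes — and in fact it has an Eulerian circuit (the graph is connected and all 9 vertices have even degree)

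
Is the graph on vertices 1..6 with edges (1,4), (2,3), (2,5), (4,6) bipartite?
Yes. Partition: {1, 2, 6}, {3, 4, 5}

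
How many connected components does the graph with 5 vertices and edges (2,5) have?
4 (components: {1}, {2, 5}, {3}, {4})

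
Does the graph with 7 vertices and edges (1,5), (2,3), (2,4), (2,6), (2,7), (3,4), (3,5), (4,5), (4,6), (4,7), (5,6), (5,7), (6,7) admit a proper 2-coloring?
No (odd cycle of length 3: 4 -> 5 -> 3 -> 4)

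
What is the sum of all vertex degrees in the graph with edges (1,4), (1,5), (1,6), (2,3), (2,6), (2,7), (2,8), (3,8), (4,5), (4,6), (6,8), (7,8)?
24 (handshake: sum of degrees = 2|E| = 2 x 12 = 24)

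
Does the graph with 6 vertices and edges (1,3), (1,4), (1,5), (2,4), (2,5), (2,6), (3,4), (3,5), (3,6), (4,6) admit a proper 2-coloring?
No (odd cycle of length 3: 5 -> 1 -> 3 -> 5)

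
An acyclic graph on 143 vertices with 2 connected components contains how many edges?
141 (Each of the 2 component trees on V_i vertices has V_i - 1 edges; summing gives V - C = 143 - 2 = 141)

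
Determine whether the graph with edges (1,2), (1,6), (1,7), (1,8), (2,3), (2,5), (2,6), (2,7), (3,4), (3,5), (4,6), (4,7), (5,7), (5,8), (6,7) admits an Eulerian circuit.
No (4 vertices have odd degree: {2, 3, 4, 7}; Eulerian circuit requires 0)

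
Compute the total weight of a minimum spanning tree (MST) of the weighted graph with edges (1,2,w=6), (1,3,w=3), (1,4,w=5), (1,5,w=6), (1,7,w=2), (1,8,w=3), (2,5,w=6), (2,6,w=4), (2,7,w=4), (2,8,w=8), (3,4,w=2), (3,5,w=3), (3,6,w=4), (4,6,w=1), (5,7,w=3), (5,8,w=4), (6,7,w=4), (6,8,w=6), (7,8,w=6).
18 (MST edges: (1,3,w=3), (1,7,w=2), (1,8,w=3), (2,6,w=4), (3,4,w=2), (3,5,w=3), (4,6,w=1); sum of weights 3 + 2 + 3 + 4 + 2 + 3 + 1 = 18)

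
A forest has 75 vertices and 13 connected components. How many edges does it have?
62 (Each of the 13 component trees on V_i vertices has V_i - 1 edges; summing gives V - C = 75 - 13 = 62)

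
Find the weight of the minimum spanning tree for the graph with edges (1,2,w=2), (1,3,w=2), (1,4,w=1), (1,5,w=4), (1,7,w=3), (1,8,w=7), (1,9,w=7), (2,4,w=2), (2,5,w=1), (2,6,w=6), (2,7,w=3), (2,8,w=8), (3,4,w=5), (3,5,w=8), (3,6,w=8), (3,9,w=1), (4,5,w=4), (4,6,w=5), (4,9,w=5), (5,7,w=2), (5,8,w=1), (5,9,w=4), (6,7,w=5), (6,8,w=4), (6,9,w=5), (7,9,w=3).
14 (MST edges: (1,2,w=2), (1,3,w=2), (1,4,w=1), (2,5,w=1), (3,9,w=1), (5,7,w=2), (5,8,w=1), (6,8,w=4); sum of weights 2 + 2 + 1 + 1 + 1 + 2 + 1 + 4 = 14)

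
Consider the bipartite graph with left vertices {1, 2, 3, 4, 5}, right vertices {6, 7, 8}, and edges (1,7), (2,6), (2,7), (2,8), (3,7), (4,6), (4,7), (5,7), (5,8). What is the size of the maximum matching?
3 (matching: (1,7), (2,8), (4,6); upper bound min(|L|,|R|) = min(5,3) = 3)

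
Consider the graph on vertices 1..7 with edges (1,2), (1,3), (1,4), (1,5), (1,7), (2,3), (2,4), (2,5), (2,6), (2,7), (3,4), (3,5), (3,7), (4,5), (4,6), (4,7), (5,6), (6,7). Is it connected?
Yes (BFS from 1 visits [1, 2, 3, 4, 5, 7, 6] — all 7 vertices reached)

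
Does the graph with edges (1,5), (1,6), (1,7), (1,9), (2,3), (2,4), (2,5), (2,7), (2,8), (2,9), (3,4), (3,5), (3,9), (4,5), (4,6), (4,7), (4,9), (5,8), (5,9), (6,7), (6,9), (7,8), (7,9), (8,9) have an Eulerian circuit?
Yes (the graph is connected and all 9 vertices have even degree)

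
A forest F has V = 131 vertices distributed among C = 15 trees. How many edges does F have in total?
116 (Each of the 15 component trees on V_i vertices has V_i - 1 edges; summing gives V - C = 131 - 15 = 116)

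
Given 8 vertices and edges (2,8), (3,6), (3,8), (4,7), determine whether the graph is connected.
No, it has 4 components: {1}, {2, 3, 6, 8}, {4, 7}, {5}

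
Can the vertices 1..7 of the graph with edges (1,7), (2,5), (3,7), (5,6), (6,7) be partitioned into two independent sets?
Yes. Partition: {1, 2, 3, 4, 6}, {5, 7}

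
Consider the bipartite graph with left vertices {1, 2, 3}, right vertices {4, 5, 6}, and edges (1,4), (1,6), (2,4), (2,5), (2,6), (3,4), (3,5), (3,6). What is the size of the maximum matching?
3 (matching: (1,6), (2,5), (3,4); upper bound min(|L|,|R|) = min(3,3) = 3)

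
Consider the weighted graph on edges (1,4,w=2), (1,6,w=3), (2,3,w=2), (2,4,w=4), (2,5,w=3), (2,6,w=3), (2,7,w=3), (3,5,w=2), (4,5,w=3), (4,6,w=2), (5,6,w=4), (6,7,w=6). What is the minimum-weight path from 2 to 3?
2 (path: 2 -> 3; weights 2 = 2)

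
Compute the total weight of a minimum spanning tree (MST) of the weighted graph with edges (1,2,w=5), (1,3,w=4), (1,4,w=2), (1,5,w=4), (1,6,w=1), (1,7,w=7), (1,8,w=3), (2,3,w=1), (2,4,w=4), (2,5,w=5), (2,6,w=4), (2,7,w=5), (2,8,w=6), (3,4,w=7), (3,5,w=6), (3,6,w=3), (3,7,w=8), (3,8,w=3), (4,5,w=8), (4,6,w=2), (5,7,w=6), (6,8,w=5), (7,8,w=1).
15 (MST edges: (1,4,w=2), (1,5,w=4), (1,6,w=1), (1,8,w=3), (2,3,w=1), (3,6,w=3), (7,8,w=1); sum of weights 2 + 4 + 1 + 3 + 1 + 3 + 1 = 15)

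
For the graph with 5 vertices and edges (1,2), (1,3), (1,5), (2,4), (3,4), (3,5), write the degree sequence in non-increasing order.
[3, 3, 2, 2, 2] (degrees: deg(1)=3, deg(2)=2, deg(3)=3, deg(4)=2, deg(5)=2)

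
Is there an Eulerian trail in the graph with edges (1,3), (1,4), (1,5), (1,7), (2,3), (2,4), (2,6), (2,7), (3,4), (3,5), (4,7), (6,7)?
Yes — and in fact it has an Eulerian circuit (the graph is connected and all 7 vertices have even degree)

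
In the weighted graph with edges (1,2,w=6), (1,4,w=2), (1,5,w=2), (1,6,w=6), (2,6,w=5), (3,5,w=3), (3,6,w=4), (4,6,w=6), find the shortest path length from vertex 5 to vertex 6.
7 (path: 5 -> 3 -> 6; weights 3 + 4 = 7)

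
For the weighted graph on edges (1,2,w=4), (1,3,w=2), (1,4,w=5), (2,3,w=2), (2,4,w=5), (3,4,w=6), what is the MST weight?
9 (MST edges: (1,3,w=2), (1,4,w=5), (2,3,w=2); sum of weights 2 + 5 + 2 = 9)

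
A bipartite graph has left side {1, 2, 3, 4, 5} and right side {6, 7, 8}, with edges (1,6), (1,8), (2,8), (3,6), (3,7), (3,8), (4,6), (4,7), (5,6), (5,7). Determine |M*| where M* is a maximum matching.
3 (matching: (1,8), (3,7), (4,6); upper bound min(|L|,|R|) = min(5,3) = 3)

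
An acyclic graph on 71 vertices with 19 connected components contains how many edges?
52 (Each of the 19 component trees on V_i vertices has V_i - 1 edges; summing gives V - C = 71 - 19 = 52)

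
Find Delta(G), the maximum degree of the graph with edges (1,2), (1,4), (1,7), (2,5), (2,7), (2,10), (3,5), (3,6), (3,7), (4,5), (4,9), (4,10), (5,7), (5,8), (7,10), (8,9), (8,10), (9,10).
5 (attained at vertices 5, 7, 10)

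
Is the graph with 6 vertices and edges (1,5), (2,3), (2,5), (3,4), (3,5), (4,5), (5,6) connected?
Yes (BFS from 1 visits [1, 5, 2, 3, 4, 6] — all 6 vertices reached)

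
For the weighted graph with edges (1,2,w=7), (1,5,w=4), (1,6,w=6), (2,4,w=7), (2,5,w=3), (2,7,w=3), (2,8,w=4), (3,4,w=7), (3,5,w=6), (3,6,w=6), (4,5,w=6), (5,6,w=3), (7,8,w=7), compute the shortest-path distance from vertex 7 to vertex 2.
3 (path: 7 -> 2; weights 3 = 3)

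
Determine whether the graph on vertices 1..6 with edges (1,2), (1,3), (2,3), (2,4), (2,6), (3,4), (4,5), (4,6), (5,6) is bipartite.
No (odd cycle of length 3: 3 -> 1 -> 2 -> 3)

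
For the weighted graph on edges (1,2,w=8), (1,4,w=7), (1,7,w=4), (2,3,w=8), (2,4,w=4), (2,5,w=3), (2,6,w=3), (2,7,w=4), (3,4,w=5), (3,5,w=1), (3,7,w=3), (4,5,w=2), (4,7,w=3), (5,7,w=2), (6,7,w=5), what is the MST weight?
15 (MST edges: (1,7,w=4), (2,5,w=3), (2,6,w=3), (3,5,w=1), (4,5,w=2), (5,7,w=2); sum of weights 4 + 3 + 3 + 1 + 2 + 2 = 15)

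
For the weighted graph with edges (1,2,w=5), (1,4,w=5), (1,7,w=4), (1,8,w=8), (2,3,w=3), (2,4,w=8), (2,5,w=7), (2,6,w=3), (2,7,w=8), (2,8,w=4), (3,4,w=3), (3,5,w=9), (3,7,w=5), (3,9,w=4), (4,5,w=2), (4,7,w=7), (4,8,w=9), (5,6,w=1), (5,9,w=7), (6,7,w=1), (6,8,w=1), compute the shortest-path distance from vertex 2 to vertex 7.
4 (path: 2 -> 6 -> 7; weights 3 + 1 = 4)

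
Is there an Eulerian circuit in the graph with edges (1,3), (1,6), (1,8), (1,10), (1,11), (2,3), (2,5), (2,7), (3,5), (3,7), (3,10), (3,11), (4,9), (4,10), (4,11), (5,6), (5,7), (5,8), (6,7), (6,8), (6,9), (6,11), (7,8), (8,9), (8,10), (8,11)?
No (8 vertices have odd degree: {1, 2, 4, 5, 7, 8, 9, 11}; Eulerian circuit requires 0)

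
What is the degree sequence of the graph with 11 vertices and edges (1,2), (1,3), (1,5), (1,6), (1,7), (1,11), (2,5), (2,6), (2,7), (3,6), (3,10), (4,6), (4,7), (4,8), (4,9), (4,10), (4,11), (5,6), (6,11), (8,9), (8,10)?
[6, 6, 6, 4, 3, 3, 3, 3, 3, 3, 2] (degrees: deg(1)=6, deg(2)=4, deg(3)=3, deg(4)=6, deg(5)=3, deg(6)=6, deg(7)=3, deg(8)=3, deg(9)=2, deg(10)=3, deg(11)=3)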